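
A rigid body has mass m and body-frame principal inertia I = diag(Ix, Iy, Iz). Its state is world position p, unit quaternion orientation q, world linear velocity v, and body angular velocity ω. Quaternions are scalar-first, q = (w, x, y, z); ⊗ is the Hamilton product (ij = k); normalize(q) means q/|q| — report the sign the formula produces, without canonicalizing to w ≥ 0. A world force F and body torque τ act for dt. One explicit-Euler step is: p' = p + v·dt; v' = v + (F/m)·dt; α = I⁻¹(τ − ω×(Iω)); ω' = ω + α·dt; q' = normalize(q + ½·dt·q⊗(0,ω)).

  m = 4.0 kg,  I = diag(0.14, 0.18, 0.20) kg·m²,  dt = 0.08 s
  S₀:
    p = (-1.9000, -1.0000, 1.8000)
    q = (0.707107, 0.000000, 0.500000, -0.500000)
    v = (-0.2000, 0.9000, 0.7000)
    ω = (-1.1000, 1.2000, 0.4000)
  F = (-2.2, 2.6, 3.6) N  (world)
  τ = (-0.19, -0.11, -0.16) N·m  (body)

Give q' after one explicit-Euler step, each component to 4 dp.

q' = (0.6896, 0.0009, 0.5547, -0.4656)

Hamilton product q⊗(0,ω) = (-0.4000000, 0.0221823, 1.3985284, 0.8328428)
q + ½dt·q⊗(0,ω), renormalized = (0.6896, 0.0009, 0.5547, -0.4656)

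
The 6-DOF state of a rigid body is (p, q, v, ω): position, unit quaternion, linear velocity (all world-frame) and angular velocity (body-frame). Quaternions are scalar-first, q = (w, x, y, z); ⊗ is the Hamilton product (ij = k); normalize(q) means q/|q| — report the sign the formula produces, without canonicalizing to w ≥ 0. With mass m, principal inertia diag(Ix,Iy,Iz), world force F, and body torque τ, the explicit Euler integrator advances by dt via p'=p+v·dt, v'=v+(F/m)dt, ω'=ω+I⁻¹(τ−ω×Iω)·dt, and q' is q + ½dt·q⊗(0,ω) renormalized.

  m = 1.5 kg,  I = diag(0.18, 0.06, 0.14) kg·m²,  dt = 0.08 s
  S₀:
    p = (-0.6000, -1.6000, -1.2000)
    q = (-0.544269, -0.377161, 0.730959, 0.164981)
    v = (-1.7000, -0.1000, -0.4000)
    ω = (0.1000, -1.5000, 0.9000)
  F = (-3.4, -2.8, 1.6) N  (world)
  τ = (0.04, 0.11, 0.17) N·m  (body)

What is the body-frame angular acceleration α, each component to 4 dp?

α = (0.8222, 1.7733, 1.0857)

precession coupling ω×(Iω) = (-0.1080, 0.0036, 0.0180)
α = I⁻¹(τ − ω×Iω) = (0.8222, 1.7733, 1.0857)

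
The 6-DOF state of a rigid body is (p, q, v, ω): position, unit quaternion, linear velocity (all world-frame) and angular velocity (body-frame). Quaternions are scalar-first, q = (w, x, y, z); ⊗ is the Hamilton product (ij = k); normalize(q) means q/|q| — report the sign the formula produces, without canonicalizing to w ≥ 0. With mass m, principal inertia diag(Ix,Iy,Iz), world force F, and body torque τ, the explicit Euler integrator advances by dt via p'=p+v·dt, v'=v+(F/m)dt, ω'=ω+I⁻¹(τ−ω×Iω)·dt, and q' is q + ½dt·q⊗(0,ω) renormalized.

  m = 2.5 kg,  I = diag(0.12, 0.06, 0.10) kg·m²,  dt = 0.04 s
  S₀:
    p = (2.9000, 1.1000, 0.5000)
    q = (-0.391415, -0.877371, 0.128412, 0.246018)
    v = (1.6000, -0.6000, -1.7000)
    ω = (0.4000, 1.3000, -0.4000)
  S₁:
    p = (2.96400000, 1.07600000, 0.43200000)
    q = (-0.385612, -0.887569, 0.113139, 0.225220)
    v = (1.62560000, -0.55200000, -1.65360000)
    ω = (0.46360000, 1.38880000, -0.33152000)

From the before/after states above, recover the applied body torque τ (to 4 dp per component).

ω₁ − ω₀ = (0.06360000, 0.08880000, 0.06848000)
ω₀×(Iω₀) = (-0.0208, -0.0032, -0.0312)
applied torque τ = (0.1700, 0.1300, 0.1400)

τ = (0.1700, 0.1300, 0.1400)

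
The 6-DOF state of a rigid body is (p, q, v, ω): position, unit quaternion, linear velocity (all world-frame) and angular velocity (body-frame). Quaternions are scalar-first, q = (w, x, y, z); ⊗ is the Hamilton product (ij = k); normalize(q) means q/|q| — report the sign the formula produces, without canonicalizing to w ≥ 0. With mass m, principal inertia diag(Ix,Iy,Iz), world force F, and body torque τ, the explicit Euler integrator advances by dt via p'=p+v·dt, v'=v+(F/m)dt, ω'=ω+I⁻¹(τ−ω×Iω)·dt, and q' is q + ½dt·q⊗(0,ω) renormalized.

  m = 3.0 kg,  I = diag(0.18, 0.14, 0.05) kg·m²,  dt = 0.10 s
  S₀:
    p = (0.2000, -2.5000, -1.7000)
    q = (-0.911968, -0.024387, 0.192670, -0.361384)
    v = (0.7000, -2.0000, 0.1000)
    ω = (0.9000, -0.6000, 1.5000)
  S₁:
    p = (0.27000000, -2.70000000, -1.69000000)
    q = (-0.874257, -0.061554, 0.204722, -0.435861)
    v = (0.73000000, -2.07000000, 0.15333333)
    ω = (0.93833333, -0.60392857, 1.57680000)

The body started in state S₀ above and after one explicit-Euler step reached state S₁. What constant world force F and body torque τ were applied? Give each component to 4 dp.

F = (0.9000, -2.1000, 1.6000)
τ = (0.1500, 0.1700, 0.0600)

v₁ − v₀ = (0.03000000, -0.07000000, 0.05333333)
applied force F = (0.9000, -2.1000, 1.6000)
ω₁ − ω₀ = (0.03833333, -0.00392857, 0.07680000)
applied torque τ = (0.1500, 0.1700, 0.0600)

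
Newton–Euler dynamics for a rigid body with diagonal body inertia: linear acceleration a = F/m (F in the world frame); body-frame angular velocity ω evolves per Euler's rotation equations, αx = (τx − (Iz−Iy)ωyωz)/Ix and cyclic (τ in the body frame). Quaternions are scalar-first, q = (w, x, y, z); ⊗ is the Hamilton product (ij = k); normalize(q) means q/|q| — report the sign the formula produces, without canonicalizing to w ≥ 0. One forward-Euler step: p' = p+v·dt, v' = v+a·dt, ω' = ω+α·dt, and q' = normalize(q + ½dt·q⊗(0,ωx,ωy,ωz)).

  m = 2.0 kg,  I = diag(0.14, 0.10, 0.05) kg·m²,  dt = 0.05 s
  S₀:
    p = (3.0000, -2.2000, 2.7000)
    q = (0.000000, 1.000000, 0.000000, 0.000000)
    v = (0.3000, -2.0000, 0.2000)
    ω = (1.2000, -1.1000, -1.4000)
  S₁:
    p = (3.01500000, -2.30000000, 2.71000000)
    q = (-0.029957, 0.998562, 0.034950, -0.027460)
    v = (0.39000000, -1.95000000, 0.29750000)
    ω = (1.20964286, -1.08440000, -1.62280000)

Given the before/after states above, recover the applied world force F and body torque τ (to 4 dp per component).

F = (3.6000, 2.0000, 3.9000)
τ = (-0.0500, -0.1200, -0.1700)

ω₁ − ω₀ = (0.00964286, 0.01560000, -0.22280000)
precession coupling = (-0.0770, -0.1512, 0.0528)
applied torque τ = (-0.0500, -0.1200, -0.1700)
v₁ − v₀ = (0.09000000, 0.05000000, 0.09750000)
m·(v₁−v₀)/dt = (3.6000, 2.0000, 3.9000)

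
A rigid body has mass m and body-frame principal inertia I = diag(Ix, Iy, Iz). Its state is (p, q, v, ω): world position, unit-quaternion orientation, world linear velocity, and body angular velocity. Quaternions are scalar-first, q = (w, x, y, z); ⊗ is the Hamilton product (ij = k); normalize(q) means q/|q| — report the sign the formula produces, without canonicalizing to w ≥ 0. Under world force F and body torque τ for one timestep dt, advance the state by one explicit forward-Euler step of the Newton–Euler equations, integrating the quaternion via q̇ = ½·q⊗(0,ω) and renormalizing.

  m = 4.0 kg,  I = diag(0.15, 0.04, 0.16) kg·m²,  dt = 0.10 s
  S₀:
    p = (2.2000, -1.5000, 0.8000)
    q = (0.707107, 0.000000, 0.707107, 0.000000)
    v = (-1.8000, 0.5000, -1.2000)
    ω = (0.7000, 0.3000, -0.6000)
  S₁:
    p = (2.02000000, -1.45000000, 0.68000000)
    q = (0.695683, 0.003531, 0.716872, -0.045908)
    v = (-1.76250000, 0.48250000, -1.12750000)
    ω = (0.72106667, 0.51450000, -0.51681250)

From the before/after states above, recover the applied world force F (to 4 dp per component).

F = (1.5000, -0.7000, 2.9000)

v₁ − v₀ = (0.03750000, -0.01750000, 0.07250000)
F = m·Δv/dt = (1.5000, -0.7000, 2.9000)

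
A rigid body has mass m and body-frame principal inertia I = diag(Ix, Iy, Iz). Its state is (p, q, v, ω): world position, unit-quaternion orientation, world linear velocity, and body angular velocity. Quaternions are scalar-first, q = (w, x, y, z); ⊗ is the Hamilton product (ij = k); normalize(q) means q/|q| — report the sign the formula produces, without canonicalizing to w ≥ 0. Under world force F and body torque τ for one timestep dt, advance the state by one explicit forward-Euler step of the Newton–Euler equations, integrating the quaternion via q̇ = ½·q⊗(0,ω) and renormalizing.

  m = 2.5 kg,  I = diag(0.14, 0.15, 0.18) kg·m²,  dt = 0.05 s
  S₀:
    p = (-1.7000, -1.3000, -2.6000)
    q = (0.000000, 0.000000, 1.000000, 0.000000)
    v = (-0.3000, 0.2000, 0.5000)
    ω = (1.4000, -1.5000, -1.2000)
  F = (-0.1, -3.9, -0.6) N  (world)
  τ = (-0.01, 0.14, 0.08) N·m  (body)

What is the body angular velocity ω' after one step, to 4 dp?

ω' = (1.3771, -1.4757, -1.1719)

precession coupling ω×(Iω) = (0.0540, 0.0672, -0.0210)
(τ − ω×Iω)/I = (-0.4571, 0.4853, 0.5611)
ω + α·dt = (1.3771, -1.4757, -1.1719)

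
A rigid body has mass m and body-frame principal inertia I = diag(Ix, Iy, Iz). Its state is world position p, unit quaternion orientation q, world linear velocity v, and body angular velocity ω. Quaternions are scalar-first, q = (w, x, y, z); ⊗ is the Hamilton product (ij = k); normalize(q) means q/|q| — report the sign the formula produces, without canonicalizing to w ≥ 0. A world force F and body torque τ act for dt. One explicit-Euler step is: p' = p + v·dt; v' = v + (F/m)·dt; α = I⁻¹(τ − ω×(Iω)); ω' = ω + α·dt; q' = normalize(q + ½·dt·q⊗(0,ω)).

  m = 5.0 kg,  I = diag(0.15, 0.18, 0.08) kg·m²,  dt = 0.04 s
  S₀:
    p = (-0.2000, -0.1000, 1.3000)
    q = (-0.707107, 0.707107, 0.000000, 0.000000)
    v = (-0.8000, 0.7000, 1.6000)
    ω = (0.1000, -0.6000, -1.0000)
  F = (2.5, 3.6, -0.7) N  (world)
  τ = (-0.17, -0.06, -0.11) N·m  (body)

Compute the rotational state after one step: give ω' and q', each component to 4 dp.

precession coupling ω×(Iω) = (-0.0600, -0.0070, -0.0018)
α = I⁻¹(τ − ω×Iω) = (-0.7333, -0.2944, -1.3525)
new body rate ω' = (0.0707, -0.6118, -1.0541)
q⊗(0,ω) = (-0.0707107, -0.0707107, 1.1313712, 0.2828428)
q' = normalize(q + ½dt·q⊗(0,ω)) = (-0.7083, 0.7055, 0.0226, 0.0057)

ω' = (0.0707, -0.6118, -1.0541)
q' = (-0.7083, 0.7055, 0.0226, 0.0057)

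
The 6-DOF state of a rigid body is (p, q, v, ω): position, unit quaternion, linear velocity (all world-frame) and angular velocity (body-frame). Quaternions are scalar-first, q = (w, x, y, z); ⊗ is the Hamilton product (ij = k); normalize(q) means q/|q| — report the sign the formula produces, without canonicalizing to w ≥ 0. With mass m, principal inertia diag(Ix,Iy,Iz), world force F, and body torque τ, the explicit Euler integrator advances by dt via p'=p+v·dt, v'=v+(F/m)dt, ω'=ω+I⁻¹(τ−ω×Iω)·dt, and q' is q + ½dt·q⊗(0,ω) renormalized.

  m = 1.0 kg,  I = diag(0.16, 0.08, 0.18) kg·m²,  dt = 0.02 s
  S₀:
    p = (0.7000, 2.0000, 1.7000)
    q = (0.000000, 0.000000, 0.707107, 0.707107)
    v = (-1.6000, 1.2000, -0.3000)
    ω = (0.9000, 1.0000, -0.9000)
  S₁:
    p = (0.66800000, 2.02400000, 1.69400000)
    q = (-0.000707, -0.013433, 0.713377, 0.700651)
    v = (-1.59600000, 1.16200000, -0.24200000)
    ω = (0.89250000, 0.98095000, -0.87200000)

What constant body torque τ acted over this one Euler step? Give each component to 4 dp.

τ = (-0.1500, -0.0600, 0.1800)

ω₁ − ω₀ = (-0.00750000, -0.01905000, 0.02800000)
applied torque τ = (-0.1500, -0.0600, 0.1800)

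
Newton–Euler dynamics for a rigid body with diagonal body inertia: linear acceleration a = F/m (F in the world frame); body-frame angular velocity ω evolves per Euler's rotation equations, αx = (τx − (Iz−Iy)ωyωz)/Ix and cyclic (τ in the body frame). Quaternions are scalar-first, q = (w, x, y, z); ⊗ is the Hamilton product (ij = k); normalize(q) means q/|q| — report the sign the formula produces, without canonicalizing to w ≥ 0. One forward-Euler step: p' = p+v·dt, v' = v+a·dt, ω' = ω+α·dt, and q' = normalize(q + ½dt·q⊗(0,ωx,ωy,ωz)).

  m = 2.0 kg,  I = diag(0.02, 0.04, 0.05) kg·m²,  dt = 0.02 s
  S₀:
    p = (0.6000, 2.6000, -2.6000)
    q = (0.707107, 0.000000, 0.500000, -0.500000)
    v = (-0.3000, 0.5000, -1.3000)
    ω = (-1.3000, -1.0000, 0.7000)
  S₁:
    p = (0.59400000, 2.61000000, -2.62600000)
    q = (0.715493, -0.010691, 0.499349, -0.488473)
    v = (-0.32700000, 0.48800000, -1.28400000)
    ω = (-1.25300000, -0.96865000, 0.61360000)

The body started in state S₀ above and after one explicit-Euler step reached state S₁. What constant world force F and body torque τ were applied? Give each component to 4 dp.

F = (-2.7000, -1.2000, 1.6000)
τ = (0.0400, 0.0900, -0.1900)

Δω = ω₁−ω₀ = (0.04700000, 0.03135000, -0.08640000)
τ = I·(Δω/dt) + ω₀×(Iω₀) = (0.0400, 0.0900, -0.1900)
v₁ − v₀ = (-0.02700000, -0.01200000, 0.01600000)
m·(v₁−v₀)/dt = (-2.7000, -1.2000, 1.6000)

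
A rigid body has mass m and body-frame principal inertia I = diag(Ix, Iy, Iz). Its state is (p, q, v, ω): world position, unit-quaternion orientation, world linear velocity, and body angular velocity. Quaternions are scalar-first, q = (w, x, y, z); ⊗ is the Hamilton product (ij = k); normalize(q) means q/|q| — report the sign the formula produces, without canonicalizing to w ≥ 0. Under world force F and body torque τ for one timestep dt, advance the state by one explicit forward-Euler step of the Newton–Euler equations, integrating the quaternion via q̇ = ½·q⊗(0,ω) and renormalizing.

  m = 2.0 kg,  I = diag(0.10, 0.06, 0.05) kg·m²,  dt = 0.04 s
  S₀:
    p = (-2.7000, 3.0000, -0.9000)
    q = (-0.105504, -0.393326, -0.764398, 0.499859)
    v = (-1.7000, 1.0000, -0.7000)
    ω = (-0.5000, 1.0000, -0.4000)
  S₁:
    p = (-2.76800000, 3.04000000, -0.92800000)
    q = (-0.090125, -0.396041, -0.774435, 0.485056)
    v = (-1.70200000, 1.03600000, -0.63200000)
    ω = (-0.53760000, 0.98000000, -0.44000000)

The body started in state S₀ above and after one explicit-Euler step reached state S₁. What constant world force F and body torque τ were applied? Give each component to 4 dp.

velocity change Δv = (-0.00200000, 0.03600000, 0.06800000)
applied force F = (-0.1000, 1.8000, 3.4000)
ω₁ − ω₀ = (-0.03760000, -0.02000000, -0.04000000)
precession coupling = (0.0040, 0.0100, 0.0200)
τ = I·(Δω/dt) + ω₀×(Iω₀) = (-0.0900, -0.0200, -0.0300)

F = (-0.1000, 1.8000, 3.4000)
τ = (-0.0900, -0.0200, -0.0300)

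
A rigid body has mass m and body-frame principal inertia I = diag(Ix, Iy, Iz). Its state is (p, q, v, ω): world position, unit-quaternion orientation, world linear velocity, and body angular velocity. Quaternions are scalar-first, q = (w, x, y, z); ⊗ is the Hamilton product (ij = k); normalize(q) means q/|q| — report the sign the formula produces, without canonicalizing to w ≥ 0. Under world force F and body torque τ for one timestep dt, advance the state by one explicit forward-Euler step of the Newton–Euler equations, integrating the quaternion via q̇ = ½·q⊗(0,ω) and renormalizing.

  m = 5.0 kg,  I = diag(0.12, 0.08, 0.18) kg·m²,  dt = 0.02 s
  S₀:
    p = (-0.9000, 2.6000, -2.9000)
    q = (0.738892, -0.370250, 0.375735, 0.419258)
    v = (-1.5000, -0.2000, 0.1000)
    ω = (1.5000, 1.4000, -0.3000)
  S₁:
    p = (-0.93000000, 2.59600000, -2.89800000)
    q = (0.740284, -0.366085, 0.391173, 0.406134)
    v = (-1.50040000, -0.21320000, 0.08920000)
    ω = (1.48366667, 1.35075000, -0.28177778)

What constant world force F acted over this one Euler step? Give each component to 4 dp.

velocity change Δv = (-0.00040000, -0.01320000, -0.01080000)
applied force F = (-0.1000, -3.3000, -2.7000)

F = (-0.1000, -3.3000, -2.7000)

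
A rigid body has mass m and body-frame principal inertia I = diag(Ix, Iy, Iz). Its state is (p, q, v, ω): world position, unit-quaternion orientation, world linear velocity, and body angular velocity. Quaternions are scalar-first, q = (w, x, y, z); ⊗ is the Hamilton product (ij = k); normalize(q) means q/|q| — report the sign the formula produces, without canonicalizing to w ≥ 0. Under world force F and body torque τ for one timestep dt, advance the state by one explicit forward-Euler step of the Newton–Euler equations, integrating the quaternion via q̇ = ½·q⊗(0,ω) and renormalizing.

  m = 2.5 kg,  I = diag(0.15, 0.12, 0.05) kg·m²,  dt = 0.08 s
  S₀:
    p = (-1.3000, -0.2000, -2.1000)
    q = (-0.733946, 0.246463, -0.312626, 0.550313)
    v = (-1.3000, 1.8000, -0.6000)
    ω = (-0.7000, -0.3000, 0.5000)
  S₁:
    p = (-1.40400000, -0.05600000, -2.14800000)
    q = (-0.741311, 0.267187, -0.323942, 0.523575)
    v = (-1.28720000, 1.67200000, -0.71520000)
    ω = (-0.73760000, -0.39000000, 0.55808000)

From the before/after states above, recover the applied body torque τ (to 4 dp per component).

Δω = ω₁−ω₀ = (-0.03760000, -0.09000000, 0.05808000)
gyro term ω₀×Iω₀ = (0.0105, -0.0350, -0.0063)
τ = I·(Δω/dt) + ω₀×(Iω₀) = (-0.0600, -0.1700, 0.0300)

τ = (-0.0600, -0.1700, 0.0300)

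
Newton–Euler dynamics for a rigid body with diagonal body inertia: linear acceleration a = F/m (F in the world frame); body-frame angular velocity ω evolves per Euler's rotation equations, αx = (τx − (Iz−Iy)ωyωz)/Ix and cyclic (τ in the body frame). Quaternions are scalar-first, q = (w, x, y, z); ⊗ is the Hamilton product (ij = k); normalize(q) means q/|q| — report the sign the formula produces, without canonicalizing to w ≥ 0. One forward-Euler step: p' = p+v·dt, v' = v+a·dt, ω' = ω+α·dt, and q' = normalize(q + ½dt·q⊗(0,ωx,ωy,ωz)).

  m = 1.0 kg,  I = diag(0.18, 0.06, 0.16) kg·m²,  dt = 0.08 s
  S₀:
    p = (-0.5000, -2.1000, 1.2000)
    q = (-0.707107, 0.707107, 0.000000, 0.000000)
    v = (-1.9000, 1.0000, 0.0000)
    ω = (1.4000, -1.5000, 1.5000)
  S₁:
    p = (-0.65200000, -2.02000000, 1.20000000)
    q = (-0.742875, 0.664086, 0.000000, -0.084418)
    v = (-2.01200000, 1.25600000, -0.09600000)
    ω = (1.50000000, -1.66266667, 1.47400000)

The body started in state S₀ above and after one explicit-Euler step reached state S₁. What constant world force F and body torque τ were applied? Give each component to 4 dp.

Δv = v₁−v₀ = (-0.11200000, 0.25600000, -0.09600000)
m·(v₁−v₀)/dt = (-1.4000, 3.2000, -1.2000)
rate change Δω = (0.10000000, -0.16266667, -0.02600000)
applied torque τ = (0.0000, -0.0800, 0.2000)

F = (-1.4000, 3.2000, -1.2000)
τ = (0.0000, -0.0800, 0.2000)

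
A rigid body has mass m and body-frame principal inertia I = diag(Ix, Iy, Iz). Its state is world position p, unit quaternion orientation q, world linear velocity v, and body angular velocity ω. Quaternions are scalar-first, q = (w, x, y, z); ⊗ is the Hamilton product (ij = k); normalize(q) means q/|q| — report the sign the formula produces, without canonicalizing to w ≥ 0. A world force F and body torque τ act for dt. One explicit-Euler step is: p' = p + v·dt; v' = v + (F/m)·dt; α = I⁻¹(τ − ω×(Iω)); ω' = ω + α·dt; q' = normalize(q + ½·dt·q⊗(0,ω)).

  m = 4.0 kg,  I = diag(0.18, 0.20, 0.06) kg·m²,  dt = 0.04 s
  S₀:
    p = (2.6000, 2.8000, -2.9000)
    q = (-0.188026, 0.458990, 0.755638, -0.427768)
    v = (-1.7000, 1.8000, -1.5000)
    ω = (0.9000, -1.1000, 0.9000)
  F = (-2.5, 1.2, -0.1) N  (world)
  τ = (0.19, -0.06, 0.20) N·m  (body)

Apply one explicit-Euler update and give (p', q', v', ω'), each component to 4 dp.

p' = (2.5320, 2.8720, -2.9600)
q' = (-0.1719, 0.4595, 0.7434, -0.4546)
v' = (-1.7250, 1.8120, -1.5010)
ω' = (0.9114, -1.1314, 1.0465)

a = (-0.6250, 0.3000, -0.0250)
p' = p + v·dt = (2.5320, 2.8720, -2.9600)
new velocity v' = (-1.7250, 1.8120, -1.5010)
(τ − ω×Iω)/I = (0.2856, -0.7860, 3.6633)
ω' = ω + α·dt = (0.9114, -1.1314, 1.0465)
2q̇ = q⊗(0,ω) = (0.8031020, 0.0403060, -0.5912536, -1.3541866)
q + ½dt·q⊗(0,ω), renormalized = (-0.1719, 0.4595, 0.7434, -0.4546)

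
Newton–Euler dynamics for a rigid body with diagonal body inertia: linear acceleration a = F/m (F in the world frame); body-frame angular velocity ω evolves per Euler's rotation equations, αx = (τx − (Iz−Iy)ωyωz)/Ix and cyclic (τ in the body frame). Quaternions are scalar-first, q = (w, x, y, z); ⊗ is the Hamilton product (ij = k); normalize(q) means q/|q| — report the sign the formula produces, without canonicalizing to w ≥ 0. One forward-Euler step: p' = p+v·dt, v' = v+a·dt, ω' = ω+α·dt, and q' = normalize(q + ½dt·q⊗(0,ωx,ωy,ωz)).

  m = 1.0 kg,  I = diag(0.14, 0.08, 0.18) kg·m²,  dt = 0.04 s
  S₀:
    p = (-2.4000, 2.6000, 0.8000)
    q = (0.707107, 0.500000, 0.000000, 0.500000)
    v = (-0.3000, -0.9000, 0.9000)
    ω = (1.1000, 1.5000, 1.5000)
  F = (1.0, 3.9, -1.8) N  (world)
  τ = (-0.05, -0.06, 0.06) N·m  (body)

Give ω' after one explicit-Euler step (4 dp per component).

ω×(Iω) gyroscopic = (0.2250, -0.0660, -0.0990)
angular accel α = (-1.9643, 0.0750, 0.8833)
new body rate ω' = (1.0214, 1.5030, 1.5353)

ω' = (1.0214, 1.5030, 1.5353)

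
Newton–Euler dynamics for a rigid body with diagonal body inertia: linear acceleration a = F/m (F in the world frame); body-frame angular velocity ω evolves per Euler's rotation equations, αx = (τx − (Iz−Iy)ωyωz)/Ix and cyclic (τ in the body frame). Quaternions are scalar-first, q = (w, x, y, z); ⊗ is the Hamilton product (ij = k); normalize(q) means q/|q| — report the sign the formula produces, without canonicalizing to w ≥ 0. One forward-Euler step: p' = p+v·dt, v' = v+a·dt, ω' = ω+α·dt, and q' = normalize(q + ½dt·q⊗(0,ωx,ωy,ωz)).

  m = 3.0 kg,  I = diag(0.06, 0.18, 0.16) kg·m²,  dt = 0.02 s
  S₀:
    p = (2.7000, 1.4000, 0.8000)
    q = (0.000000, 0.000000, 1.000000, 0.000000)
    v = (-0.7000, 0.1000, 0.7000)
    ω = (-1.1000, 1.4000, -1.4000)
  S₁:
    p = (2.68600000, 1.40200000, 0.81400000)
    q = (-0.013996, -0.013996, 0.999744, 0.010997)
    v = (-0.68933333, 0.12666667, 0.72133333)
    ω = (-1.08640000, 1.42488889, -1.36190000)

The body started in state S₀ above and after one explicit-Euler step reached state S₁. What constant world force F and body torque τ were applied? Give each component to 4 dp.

F = (1.6000, 4.0000, 3.2000)
τ = (0.0800, 0.0700, 0.1200)

rate change Δω = (0.01360000, 0.02488889, 0.03810000)
I·α + gyro = (0.0800, 0.0700, 0.1200)
Δv = v₁−v₀ = (0.01066667, 0.02666667, 0.02133333)
m·(v₁−v₀)/dt = (1.6000, 4.0000, 3.2000)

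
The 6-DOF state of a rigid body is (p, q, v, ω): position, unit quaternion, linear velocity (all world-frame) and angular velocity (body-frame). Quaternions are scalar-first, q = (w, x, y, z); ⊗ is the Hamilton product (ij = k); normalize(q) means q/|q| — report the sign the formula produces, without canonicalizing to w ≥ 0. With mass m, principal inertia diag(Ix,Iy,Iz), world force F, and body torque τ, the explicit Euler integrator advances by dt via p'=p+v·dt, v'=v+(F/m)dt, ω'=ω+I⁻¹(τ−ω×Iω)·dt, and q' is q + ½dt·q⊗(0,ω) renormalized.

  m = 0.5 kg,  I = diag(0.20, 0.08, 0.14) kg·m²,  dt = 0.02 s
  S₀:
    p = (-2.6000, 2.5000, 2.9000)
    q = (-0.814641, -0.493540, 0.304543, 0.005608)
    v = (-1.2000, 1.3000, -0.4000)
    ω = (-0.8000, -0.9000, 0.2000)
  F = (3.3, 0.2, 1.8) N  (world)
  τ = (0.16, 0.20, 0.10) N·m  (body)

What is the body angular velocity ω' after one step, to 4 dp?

α = I⁻¹(τ − ω×Iω) = (0.8540, 2.6200, 1.3314)
ω + α·dt = (-0.7829, -0.8476, 0.2266)

ω' = (-0.7829, -0.8476, 0.2266)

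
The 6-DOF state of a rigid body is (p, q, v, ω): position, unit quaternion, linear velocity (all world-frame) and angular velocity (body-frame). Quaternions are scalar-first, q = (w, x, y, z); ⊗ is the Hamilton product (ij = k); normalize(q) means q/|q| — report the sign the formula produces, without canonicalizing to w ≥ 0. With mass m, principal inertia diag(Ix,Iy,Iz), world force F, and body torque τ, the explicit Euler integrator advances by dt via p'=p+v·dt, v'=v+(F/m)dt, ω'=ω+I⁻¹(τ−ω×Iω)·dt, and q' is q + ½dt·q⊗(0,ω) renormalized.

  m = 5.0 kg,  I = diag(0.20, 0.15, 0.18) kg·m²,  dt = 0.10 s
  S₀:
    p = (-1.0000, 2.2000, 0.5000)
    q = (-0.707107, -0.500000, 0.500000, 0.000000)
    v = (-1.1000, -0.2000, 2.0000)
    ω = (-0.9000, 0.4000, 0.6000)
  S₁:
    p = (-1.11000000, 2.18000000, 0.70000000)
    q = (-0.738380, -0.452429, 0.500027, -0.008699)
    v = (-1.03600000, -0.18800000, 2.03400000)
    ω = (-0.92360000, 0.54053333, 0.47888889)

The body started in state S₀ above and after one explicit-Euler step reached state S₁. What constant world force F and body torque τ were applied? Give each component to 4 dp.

Δω = ω₁−ω₀ = (-0.02360000, 0.14053333, -0.12111111)
gyro term ω₀×Iω₀ = (0.0072, -0.0108, 0.0180)
I·α + gyro = (-0.0400, 0.2000, -0.2000)
v₁ − v₀ = (0.06400000, 0.01200000, 0.03400000)
F = m·Δv/dt = (3.2000, 0.6000, 1.7000)

F = (3.2000, 0.6000, 1.7000)
τ = (-0.0400, 0.2000, -0.2000)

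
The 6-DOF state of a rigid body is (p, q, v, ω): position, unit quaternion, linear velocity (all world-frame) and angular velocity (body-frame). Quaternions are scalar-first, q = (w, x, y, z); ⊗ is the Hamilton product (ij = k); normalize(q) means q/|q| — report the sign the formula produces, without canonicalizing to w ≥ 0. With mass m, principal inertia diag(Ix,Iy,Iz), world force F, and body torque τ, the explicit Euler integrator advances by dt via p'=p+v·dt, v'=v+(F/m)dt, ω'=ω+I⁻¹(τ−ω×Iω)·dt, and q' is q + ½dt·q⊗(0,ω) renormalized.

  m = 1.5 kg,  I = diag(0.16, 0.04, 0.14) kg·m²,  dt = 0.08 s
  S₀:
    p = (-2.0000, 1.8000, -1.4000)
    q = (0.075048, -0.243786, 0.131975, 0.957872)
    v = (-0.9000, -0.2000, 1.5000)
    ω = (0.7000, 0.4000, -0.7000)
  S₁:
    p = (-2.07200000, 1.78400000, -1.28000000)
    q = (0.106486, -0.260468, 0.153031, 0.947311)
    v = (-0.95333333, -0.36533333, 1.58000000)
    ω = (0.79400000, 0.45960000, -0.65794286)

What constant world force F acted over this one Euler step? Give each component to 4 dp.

Δv = v₁−v₀ = (-0.05333333, -0.16533333, 0.08000000)
F = m·Δv/dt = (-1.0000, -3.1000, 1.5000)

F = (-1.0000, -3.1000, 1.5000)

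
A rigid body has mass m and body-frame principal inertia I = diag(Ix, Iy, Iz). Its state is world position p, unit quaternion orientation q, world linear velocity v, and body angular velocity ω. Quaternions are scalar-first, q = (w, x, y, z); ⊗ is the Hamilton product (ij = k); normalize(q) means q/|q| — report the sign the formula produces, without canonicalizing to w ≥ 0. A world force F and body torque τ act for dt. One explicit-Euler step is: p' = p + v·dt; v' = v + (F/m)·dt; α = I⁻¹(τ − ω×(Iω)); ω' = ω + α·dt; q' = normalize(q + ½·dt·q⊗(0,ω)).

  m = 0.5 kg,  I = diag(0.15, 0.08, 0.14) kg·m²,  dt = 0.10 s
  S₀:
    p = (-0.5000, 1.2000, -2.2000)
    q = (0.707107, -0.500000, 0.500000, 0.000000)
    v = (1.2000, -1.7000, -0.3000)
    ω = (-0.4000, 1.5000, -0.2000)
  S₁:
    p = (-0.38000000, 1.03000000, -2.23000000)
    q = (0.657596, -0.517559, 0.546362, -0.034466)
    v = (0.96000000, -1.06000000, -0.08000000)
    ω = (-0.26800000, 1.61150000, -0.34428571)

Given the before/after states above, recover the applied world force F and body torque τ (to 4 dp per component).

velocity change Δv = (-0.24000000, 0.64000000, 0.22000000)
F = m·Δv/dt = (-1.2000, 3.2000, 1.1000)
rate change Δω = (0.13200000, 0.11150000, -0.14428571)
gyro term ω₀×Iω₀ = (-0.0180, 0.0008, 0.0420)
I·α + gyro = (0.1800, 0.0900, -0.1600)

F = (-1.2000, 3.2000, 1.1000)
τ = (0.1800, 0.0900, -0.1600)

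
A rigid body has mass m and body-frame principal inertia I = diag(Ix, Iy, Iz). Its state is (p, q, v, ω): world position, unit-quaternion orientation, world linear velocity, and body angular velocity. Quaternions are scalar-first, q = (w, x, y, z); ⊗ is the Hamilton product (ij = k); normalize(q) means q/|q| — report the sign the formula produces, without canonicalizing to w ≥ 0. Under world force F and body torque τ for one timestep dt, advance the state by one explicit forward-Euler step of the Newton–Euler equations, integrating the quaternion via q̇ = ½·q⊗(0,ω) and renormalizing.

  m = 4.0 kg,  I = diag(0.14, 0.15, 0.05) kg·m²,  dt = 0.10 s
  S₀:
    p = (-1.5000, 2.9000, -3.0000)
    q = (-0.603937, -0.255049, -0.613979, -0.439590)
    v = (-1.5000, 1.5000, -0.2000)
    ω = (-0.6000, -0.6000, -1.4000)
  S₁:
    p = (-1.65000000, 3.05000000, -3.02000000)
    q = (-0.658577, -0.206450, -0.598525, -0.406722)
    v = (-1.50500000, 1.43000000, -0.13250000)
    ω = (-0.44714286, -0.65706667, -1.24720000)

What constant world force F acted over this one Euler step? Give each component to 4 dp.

Δv = v₁−v₀ = (-0.00500000, -0.07000000, 0.06750000)
applied force F = (-0.2000, -2.8000, 2.7000)

F = (-0.2000, -2.8000, 2.7000)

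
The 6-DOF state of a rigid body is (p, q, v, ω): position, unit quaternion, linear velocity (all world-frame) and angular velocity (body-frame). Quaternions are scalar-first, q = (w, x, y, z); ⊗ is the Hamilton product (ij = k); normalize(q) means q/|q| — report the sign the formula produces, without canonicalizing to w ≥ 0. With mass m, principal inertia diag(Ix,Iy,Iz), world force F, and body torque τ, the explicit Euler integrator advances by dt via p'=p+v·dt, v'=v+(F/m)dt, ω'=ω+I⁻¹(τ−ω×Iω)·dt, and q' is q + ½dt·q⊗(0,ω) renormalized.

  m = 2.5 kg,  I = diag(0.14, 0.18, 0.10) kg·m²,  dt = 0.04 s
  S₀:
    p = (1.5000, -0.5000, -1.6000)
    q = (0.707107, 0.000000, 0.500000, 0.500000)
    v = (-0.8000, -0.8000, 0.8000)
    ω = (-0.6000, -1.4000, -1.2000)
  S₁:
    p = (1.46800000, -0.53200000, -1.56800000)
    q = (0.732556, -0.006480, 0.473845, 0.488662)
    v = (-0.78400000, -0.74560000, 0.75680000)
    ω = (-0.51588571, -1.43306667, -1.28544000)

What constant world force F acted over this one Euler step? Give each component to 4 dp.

v₁ − v₀ = (0.01600000, 0.05440000, -0.04320000)
applied force F = (1.0000, 3.4000, -2.7000)

F = (1.0000, 3.4000, -2.7000)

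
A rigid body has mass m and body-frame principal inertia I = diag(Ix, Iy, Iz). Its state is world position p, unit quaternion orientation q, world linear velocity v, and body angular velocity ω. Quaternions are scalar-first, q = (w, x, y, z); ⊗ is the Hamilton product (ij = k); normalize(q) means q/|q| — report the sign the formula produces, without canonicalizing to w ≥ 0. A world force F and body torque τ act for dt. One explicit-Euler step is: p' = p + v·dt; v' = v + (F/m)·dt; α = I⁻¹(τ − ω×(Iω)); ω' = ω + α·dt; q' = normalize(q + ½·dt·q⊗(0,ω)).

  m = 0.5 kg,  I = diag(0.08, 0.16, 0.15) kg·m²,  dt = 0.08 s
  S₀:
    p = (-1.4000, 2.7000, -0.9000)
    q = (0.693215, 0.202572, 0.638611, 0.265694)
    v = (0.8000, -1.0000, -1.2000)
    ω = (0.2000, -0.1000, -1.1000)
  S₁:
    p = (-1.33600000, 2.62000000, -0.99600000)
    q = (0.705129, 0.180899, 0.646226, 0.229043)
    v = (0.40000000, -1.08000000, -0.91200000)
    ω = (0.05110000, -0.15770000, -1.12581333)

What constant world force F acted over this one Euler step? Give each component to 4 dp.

F = (-2.5000, -0.5000, 1.8000)

velocity change Δv = (-0.40000000, -0.08000000, 0.28800000)
applied force F = (-2.5000, -0.5000, 1.8000)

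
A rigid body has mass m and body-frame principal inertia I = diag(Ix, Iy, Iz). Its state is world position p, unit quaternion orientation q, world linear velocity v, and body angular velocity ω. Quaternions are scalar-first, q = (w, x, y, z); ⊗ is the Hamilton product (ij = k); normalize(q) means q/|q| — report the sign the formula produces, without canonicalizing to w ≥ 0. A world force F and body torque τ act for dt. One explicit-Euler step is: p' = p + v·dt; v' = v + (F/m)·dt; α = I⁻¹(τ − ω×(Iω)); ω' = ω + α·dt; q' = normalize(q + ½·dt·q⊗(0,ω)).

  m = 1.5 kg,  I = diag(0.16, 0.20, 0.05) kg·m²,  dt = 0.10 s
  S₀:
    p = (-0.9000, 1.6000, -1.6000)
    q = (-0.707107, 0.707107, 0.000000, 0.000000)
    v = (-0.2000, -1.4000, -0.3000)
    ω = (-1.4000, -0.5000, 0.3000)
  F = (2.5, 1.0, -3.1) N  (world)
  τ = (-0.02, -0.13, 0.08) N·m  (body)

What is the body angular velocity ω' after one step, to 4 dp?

ω' = (-1.4266, -0.5419, 0.4040)

α = I⁻¹(τ − ω×Iω) = (-0.2656, -0.4190, 1.0400)
ω' = ω + α·dt = (-1.4266, -0.5419, 0.4040)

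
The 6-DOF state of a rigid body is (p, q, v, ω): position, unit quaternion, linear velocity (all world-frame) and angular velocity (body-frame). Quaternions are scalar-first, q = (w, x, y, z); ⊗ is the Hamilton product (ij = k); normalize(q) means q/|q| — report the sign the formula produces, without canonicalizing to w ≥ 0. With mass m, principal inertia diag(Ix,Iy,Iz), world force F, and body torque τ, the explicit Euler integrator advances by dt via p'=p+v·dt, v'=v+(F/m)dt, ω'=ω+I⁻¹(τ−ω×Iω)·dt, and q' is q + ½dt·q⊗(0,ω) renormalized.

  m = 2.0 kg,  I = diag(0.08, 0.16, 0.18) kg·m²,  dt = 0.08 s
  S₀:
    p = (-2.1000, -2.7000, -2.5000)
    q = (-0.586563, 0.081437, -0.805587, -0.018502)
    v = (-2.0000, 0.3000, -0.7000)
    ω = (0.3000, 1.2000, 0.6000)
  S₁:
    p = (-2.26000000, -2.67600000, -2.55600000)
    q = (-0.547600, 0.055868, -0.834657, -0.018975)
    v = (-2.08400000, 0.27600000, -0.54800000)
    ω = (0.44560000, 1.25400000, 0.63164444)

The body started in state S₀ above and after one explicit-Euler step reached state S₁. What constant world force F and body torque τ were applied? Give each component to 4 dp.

velocity change Δv = (-0.08400000, -0.02400000, 0.15200000)
applied force F = (-2.1000, -0.6000, 3.8000)
Δω = ω₁−ω₀ = (0.14560000, 0.05400000, 0.03164444)
applied torque τ = (0.1600, 0.0900, 0.1000)

F = (-2.1000, -0.6000, 3.8000)
τ = (0.1600, 0.0900, 0.1000)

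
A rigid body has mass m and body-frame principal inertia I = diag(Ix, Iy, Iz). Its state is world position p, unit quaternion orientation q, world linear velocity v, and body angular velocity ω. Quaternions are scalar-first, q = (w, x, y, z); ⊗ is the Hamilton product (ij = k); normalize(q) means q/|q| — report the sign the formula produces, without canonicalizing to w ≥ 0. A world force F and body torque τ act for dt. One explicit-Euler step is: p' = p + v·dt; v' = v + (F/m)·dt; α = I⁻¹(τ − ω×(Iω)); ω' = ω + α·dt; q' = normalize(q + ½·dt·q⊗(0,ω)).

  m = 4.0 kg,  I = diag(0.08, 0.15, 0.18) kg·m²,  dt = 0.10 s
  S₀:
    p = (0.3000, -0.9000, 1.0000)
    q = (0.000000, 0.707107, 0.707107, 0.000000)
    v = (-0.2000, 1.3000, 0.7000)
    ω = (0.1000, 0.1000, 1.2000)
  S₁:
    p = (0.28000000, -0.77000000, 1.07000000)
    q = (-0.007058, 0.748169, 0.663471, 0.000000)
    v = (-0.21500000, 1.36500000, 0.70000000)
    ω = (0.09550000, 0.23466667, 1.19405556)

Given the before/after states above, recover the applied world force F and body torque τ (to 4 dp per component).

F = (-0.6000, 2.6000, 0.0000)
τ = (0.0000, 0.1900, -0.0100)

v₁ − v₀ = (-0.01500000, 0.06500000, 0.00000000)
applied force F = (-0.6000, 2.6000, 0.0000)
ω₁ − ω₀ = (-0.00450000, 0.13466667, -0.00594444)
precession coupling = (0.0036, -0.0120, 0.0007)
applied torque τ = (0.0000, 0.1900, -0.0100)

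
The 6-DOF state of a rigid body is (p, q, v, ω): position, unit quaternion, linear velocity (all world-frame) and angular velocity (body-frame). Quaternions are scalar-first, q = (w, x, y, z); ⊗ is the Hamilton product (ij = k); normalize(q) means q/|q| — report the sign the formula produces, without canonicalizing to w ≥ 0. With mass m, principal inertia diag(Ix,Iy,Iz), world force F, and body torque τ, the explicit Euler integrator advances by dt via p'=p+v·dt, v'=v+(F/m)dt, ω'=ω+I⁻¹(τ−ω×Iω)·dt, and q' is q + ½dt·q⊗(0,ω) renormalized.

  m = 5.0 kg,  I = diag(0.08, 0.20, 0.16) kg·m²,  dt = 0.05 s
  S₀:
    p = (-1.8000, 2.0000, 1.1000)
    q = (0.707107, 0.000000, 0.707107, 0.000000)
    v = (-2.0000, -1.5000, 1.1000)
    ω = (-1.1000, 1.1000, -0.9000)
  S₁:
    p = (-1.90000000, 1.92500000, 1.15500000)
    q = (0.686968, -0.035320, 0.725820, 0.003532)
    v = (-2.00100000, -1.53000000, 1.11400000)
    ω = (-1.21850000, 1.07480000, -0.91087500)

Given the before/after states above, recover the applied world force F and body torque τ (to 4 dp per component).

F = (-0.1000, -3.0000, 1.4000)
τ = (-0.1500, -0.1800, -0.1800)

Δv = v₁−v₀ = (-0.00100000, -0.03000000, 0.01400000)
applied force F = (-0.1000, -3.0000, 1.4000)
rate change Δω = (-0.11850000, -0.02520000, -0.01087500)
τ = I·(Δω/dt) + ω₀×(Iω₀) = (-0.1500, -0.1800, -0.1800)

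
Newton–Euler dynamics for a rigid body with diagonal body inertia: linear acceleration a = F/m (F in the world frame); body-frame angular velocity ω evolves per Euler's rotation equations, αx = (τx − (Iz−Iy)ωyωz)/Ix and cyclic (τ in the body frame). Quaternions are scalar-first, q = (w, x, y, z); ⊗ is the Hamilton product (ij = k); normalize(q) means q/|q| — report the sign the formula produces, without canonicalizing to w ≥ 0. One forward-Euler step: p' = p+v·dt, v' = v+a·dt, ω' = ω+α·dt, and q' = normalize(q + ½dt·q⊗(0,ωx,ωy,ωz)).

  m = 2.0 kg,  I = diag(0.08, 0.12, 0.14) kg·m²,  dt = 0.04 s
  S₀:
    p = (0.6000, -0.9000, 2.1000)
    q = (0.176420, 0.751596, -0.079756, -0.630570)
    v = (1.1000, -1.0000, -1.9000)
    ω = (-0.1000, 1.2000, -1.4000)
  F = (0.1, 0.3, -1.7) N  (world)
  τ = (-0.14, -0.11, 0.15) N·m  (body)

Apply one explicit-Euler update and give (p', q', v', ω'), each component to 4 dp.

p' = (0.6440, -0.9400, 2.0240)
q' = (0.1621, 0.7681, -0.0532, -0.6172)
v' = (1.1020, -0.9940, -1.9340)
ω' = (-0.1532, 1.1661, -1.3558)

gyro term ω×Iω = (-0.0336, -0.0084, -0.0048)
(τ − ω×Iω)/I = (-1.3300, -0.8467, 1.1057)
ω' = ω + α·dt = (-0.1532, 1.1661, -1.3558)
2q̇ = q⊗(0,ω) = (-0.7119312, 0.8507004, 1.3269954, 0.6469516)
q' = normalize(q + ½dt·q⊗(0,ω)) = (0.1621, 0.7681, -0.0532, -0.6172)
a = F/m = (0.0500, 0.1500, -0.8500)
p + v·dt = (0.6440, -0.9400, 2.0240)
v' = v + a·dt = (1.1020, -0.9940, -1.9340)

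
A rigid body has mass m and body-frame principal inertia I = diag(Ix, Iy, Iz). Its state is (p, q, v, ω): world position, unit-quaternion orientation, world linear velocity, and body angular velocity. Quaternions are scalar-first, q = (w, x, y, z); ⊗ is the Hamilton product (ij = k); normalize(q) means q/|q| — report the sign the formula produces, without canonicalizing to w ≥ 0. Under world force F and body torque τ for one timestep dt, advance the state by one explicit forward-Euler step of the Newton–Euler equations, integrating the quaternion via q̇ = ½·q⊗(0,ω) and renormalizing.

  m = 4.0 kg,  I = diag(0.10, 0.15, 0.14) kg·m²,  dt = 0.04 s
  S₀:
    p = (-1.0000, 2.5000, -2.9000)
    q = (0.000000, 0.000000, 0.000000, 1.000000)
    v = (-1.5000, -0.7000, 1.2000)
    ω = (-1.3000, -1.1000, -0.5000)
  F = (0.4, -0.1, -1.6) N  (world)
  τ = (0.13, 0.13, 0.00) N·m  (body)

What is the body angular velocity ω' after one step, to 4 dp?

(τ − ω×Iω)/I = (1.3550, 1.0400, -0.5107)
ω + α·dt = (-1.2458, -1.0584, -0.5204)

ω' = (-1.2458, -1.0584, -0.5204)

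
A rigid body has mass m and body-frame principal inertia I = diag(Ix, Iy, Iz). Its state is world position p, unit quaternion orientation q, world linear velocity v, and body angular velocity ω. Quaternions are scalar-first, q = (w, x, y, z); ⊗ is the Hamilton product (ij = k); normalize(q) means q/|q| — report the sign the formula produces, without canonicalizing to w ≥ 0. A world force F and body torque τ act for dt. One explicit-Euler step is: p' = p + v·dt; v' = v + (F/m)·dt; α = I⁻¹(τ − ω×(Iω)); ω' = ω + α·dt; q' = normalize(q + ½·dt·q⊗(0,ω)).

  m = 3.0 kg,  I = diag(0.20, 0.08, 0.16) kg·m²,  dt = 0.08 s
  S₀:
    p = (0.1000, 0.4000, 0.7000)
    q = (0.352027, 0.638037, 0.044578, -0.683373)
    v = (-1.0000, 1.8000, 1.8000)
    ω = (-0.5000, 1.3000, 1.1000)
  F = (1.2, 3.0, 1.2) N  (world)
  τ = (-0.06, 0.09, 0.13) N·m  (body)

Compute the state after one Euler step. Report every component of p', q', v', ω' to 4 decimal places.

p' = (0.0200, 0.5440, 0.8440)
q' = (0.3916, 0.6668, 0.0484, -0.6322)
v' = (-0.9680, 1.8800, 1.8320)
ω' = (-0.5698, 1.4120, 1.1260)

a = (0.4000, 1.0000, 0.4000)
new position p' = (0.0200, 0.5440, 0.8440)
v' = v + a·dt = (-0.9680, 1.8800, 1.8320)
angular accel α = (-0.8720, 1.4000, 0.3250)
new body rate ω' = (-0.5698, 1.4120, 1.1260)
Hamilton product q⊗(0,ω) = (1.0127774, 0.7614072, 0.0974809, 1.2389668)
updated quaternion q' = (0.3916, 0.6668, 0.0484, -0.6322)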